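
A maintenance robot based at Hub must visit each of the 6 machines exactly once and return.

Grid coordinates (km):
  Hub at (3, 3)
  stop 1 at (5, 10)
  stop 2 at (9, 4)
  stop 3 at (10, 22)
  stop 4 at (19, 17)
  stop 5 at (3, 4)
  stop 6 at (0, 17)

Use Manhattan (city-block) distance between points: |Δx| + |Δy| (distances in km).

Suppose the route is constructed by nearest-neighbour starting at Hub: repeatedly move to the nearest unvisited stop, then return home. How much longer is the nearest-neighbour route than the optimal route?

From Hub: stop 5=1, stop 2=7, stop 1=9, stop 6=17, stop 3=26, stop 4=30 → choose stop 5 (1).
From stop 5: stop 2=6, stop 1=8, stop 6=16, stop 3=25, stop 4=29 → choose stop 2 (6).
From stop 2: stop 1=10, stop 3=19, stop 6=22, stop 4=23 → choose stop 1 (10).
From stop 1: stop 6=12, stop 3=17, stop 4=21 → choose stop 6 (12).
From stop 6: stop 3=15, stop 4=19 → choose stop 3 (15).
From stop 3: stop 4=14 → choose stop 4 (14).
NN route Hub → stop 5 → stop 2 → stop 1 → stop 6 → stop 3 → stop 4 → Hub costs 88.
Optimal: Hub → stop 1 → stop 6 → stop 3 → stop 4 → stop 2 → stop 5 → Hub costs 80 (by enumerating all 360 distinct tours).
Excess = 88 − 80 = 8.

8 km longer than the optimal tour.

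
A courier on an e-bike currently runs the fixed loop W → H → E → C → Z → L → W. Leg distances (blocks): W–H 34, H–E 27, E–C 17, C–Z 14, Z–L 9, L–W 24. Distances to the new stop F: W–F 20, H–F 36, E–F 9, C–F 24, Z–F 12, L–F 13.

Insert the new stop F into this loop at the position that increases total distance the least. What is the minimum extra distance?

Insertion cost between consecutive stops i–j is d(i,F) + d(F,j) − d(i,j):
  between W and H: 20 + 36 − 34 = 22
  between H and E: 36 + 9 − 27 = 18
  between E and C: 9 + 24 − 17 = 16
  between C and Z: 24 + 12 − 14 = 22
  between Z and L: 12 + 13 − 9 = 16
  between L and W: 13 + 20 − 24 = 9
Cheapest insertion is between L and W, adding 9.
New total = 125 + 9 = 134.

+9 blocks — insert F between L and W.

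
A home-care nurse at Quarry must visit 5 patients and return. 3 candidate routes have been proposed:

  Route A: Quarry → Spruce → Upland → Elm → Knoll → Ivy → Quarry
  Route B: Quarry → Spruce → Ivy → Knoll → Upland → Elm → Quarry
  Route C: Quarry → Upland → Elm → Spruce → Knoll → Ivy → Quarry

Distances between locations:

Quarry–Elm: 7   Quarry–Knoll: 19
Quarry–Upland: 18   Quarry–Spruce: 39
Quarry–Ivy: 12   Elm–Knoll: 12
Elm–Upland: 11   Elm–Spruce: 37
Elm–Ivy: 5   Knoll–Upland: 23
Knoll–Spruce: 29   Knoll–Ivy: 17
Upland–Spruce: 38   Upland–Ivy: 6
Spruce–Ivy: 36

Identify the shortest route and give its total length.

Shortest is Route C, total 124.

Route A: 39 + 38 + 11 + 12 + 17 + 12 = 129
Route B: 39 + 36 + 17 + 23 + 11 + 7 = 133
Route C: 18 + 11 + 37 + 29 + 17 + 12 = 124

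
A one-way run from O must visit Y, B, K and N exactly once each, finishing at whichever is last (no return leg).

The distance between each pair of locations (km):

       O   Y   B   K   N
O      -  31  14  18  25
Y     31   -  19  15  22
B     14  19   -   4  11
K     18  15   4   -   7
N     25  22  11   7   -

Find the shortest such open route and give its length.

47 km — the minimum one-way total.

There are 4! = 24 possible orderings.
O→Y→B→K→N: 31+19+4+7 = 61
O→Y→B→N→K: 31+19+11+7 = 68
O→Y→K→B→N: 31+15+4+11 = 61
O→Y→K→N→B: 31+15+7+11 = 64
O→Y→N→B→K: 31+22+11+4 = 68
O→Y→N→K→B: 31+22+7+4 = 64
O→B→Y→K→N: 14+19+15+7 = 55
O→B→Y→N→K: 14+19+22+7 = 62
O→B→K→Y→N: 14+4+15+22 = 55
O→B→K→N→Y: 14+4+7+22 = 47
O→B→N→Y→K: 14+11+22+15 = 62
O→B→N→K→Y: 14+11+7+15 = 47
O→K→Y→B→N: 18+15+19+11 = 63
O→K→Y→N→B: 18+15+22+11 = 66
… (10 more)
The minimum is 47.
One shortest path: O → B → K → N → Y.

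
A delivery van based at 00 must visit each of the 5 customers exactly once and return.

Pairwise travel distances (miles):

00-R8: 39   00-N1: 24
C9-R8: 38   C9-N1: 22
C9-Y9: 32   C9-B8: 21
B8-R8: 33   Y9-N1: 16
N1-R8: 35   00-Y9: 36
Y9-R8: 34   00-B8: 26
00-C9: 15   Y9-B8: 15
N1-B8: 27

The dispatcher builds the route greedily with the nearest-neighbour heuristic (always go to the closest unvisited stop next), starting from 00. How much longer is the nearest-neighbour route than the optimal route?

Excess over optimum: 1 miles.

00: C9=15, N1=24, B8=26, Y9=36, R8=39 ⇒ C9
C9: B8=21, N1=22, Y9=32, R8=38 ⇒ B8
B8: Y9=15, N1=27, R8=33 ⇒ Y9
Y9: N1=16, R8=34 ⇒ N1
N1: R8=35 ⇒ R8
NN route 00 → C9 → B8 → Y9 → N1 → R8 → 00 costs 141.
Optimal: 00 → C9 → N1 → Y9 → B8 → R8 → 00 costs 140 (by enumerating all 60 distinct tours).
Excess = 141 − 140 = 1.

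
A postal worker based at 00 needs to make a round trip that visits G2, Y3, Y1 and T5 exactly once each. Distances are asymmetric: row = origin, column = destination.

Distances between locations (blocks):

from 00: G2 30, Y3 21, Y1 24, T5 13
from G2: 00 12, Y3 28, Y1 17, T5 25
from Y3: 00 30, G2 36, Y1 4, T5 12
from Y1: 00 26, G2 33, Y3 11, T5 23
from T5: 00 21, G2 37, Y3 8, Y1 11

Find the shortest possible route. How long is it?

Shortest round trip = 70 blocks.

00→G2→Y3→Y1→T5→00: 30+28+4+23+21 = 106
00→G2→Y3→T5→Y1→00: 30+28+12+11+26 = 107
00→G2→Y1→Y3→T5→00: 30+17+11+12+21 = 91
00→G2→Y1→T5→Y3→00: 30+17+23+8+30 = 108
00→G2→T5→Y3→Y1→00: 30+25+8+4+26 = 93
00→G2→T5→Y1→Y3→00: 30+25+11+11+30 = 107
00→Y3→G2→Y1→T5→00: 21+36+17+23+21 = 118
00→Y3→G2→T5→Y1→00: 21+36+25+11+26 = 119
00→Y3→Y1→G2→T5→00: 21+4+33+25+21 = 104
00→Y3→Y1→T5→G2→00: 21+4+23+37+12 = 97
00→Y3→T5→G2→Y1→00: 21+12+37+17+26 = 113
00→Y3→T5→Y1→G2→00: 21+12+11+33+12 = 89
00→Y1→G2→Y3→T5→00: 24+33+28+12+21 = 118
00→Y1→G2→T5→Y3→00: 24+33+25+8+30 = 120
… (10 more)
00→T5→Y3→Y1→G2→00: 13+8+4+33+12 = 70  ← best
The minimum is 70.
One optimal route: 00 → T5 → Y3 → Y1 → G2 → 00.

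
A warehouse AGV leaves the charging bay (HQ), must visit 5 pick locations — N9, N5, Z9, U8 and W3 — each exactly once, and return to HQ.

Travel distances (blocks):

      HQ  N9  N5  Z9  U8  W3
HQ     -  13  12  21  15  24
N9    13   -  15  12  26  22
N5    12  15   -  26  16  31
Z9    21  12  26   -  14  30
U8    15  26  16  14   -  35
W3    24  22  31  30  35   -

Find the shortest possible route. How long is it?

Shortest round trip = 100 blocks.

There are 60 distinct closed tours to check (reversals are equivalent).
HQ - N9 - N5 - Z9 - U8 - W3 - HQ: 13+15+26+14+35+24 = 127
HQ - N9 - N5 - Z9 - W3 - U8 - HQ: 13+15+26+30+35+15 = 134
HQ - N9 - N5 - U8 - Z9 - W3 - HQ: 13+15+16+14+30+24 = 112
HQ - N9 - N5 - U8 - W3 - Z9 - HQ: 13+15+16+35+30+21 = 130
HQ - N9 - N5 - W3 - Z9 - U8 - HQ: 13+15+31+30+14+15 = 118
HQ - N9 - N5 - W3 - U8 - Z9 - HQ: 13+15+31+35+14+21 = 129
HQ - N9 - Z9 - N5 - U8 - W3 - HQ: 13+12+26+16+35+24 = 126
HQ - N9 - Z9 - N5 - W3 - U8 - HQ: 13+12+26+31+35+15 = 132
HQ - N9 - Z9 - U8 - N5 - W3 - HQ: 13+12+14+16+31+24 = 110
HQ - N9 - Z9 - U8 - W3 - N5 - HQ: 13+12+14+35+31+12 = 117
HQ - N9 - Z9 - W3 - N5 - U8 - HQ: 13+12+30+31+16+15 = 117
HQ - N9 - Z9 - W3 - U8 - N5 - HQ: 13+12+30+35+16+12 = 118
HQ - N9 - U8 - N5 - Z9 - W3 - HQ: 13+26+16+26+30+24 = 135
HQ - N9 - U8 - N5 - W3 - Z9 - HQ: 13+26+16+31+30+21 = 137
… (46 more)
HQ - N5 - U8 - Z9 - N9 - W3 - HQ: 12+16+14+12+22+24 = 100  ← best
The minimum is 100.
One optimal route: HQ → N5 → U8 → Z9 → N9 → W3 → HQ (or its reverse).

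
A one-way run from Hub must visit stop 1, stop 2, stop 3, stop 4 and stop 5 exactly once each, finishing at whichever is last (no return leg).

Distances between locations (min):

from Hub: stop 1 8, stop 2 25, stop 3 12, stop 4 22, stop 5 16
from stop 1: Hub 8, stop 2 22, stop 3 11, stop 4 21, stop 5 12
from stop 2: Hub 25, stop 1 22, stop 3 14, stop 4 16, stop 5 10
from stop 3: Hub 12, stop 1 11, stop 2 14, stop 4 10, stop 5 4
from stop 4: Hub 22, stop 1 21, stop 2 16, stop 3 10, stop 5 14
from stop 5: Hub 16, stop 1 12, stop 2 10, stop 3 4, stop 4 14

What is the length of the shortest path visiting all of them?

Minimum one-way distance = 49 min.

There are 5! = 120 possible orderings.
Hub→stop 1→stop 2→stop 3→stop 4→stop 5: 8+22+14+10+14 = 68
Hub→stop 1→stop 2→stop 3→stop 5→stop 4: 8+22+14+4+14 = 62
Hub→stop 1→stop 2→stop 4→stop 3→stop 5: 8+22+16+10+4 = 60
Hub→stop 1→stop 2→stop 4→stop 5→stop 3: 8+22+16+14+4 = 64
Hub→stop 1→stop 2→stop 5→stop 3→stop 4: 8+22+10+4+10 = 54
Hub→stop 1→stop 2→stop 5→stop 4→stop 3: 8+22+10+14+10 = 64
Hub→stop 1→stop 3→stop 2→stop 4→stop 5: 8+11+14+16+14 = 63
Hub→stop 1→stop 3→stop 2→stop 5→stop 4: 8+11+14+10+14 = 57
Hub→stop 1→stop 3→stop 4→stop 2→stop 5: 8+11+10+16+10 = 55
Hub→stop 1→stop 3→stop 4→stop 5→stop 2: 8+11+10+14+10 = 53
Hub→stop 1→stop 3→stop 5→stop 2→stop 4: 8+11+4+10+16 = 49
Hub→stop 1→stop 3→stop 5→stop 4→stop 2: 8+11+4+14+16 = 53
Hub→stop 1→stop 4→stop 2→stop 3→stop 5: 8+21+16+14+4 = 63
Hub→stop 1→stop 4→stop 2→stop 5→stop 3: 8+21+16+10+4 = 59
… (106 more)
The minimum is 49.
One shortest path: Hub → stop 1 → stop 3 → stop 5 → stop 2 → stop 4.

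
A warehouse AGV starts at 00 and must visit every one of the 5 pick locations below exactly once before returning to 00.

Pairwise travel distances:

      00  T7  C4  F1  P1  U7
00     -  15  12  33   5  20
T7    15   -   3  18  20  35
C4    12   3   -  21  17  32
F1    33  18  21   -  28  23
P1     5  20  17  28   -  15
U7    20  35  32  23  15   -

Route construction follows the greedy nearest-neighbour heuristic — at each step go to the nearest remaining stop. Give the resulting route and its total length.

From 00: distances to unvisited — P1=5, C4=12, T7=15, U7=20, F1=33. Nearest is P1 (5).
From P1: distances to unvisited — U7=15, C4=17, T7=20, F1=28. Nearest is U7 (15).
From U7: distances to unvisited — F1=23, C4=32, T7=35. Nearest is F1 (23).
From F1: distances to unvisited — T7=18, C4=21. Nearest is T7 (18).
From T7: distances to unvisited — C4=3. Nearest is C4 (3).
Return C4→00: 12.
Total = 5 + 15 + 23 + 18 + 3 + 12 = 76.

Nearest-neighbour total = 76; route 00 → P1 → U7 → F1 → T7 → C4 → 00.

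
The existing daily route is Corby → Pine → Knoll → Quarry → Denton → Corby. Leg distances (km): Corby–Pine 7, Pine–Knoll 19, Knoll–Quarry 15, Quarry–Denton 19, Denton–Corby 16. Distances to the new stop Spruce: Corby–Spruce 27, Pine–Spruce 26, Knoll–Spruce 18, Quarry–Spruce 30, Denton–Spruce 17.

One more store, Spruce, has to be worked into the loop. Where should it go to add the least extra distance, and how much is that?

Insertion cost between consecutive stops i–j is d(i,Spruce) + d(Spruce,j) − d(i,j):
  between Corby and Pine: 27 + 26 − 7 = 46
  between Pine and Knoll: 26 + 18 − 19 = 25
  between Knoll and Quarry: 18 + 30 − 15 = 33
  between Quarry and Denton: 30 + 17 − 19 = 28
  between Denton and Corby: 17 + 27 − 16 = 28
Cheapest insertion is between Pine and Knoll, adding 25.
New total = 76 + 25 = 101.

Adding 25 km by placing Spruce on the Pine–Knoll leg.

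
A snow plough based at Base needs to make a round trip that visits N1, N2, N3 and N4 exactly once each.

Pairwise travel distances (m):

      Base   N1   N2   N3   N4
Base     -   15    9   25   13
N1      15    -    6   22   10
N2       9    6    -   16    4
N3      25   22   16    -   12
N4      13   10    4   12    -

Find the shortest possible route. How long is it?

Shortest round trip = 62 m.

With 4 stops there are 4!/2 = 12 distinct round trips (a route and its reverse cost the same).
Base - N1 - N2 - N3 - N4 - Base: 15+6+16+12+13 = 62
Base - N1 - N2 - N4 - N3 - Base: 15+6+4+12+25 = 62
Base - N1 - N3 - N2 - N4 - Base: 15+22+16+4+13 = 70
Base - N1 - N3 - N4 - N2 - Base: 15+22+12+4+9 = 62
Base - N1 - N4 - N2 - N3 - Base: 15+10+4+16+25 = 70
Base - N1 - N4 - N3 - N2 - Base: 15+10+12+16+9 = 62
Base - N2 - N1 - N3 - N4 - Base: 9+6+22+12+13 = 62
Base - N2 - N1 - N4 - N3 - Base: 9+6+10+12+25 = 62
Base - N2 - N3 - N1 - N4 - Base: 9+16+22+10+13 = 70
Base - N2 - N4 - N1 - N3 - Base: 9+4+10+22+25 = 70
Base - N3 - N1 - N2 - N4 - Base: 25+22+6+4+13 = 70
Base - N3 - N2 - N1 - N4 - Base: 25+16+6+10+13 = 70
The minimum is 62.
One optimal route: Base → N1 → N2 → N3 → N4 → Base (or its reverse).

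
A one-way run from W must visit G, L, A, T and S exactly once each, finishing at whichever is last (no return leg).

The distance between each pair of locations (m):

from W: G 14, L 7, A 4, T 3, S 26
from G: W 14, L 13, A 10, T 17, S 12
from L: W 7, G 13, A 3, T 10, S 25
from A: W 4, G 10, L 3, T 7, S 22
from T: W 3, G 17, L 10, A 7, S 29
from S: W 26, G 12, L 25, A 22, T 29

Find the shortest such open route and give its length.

There are 5! = 120 possible orderings.
W - G - L - A - T - S: 14+13+3+7+29 = 66
W - G - L - A - S - T: 14+13+3+22+29 = 81
W - G - L - T - A - S: 14+13+10+7+22 = 66
W - G - L - T - S - A: 14+13+10+29+22 = 88
W - G - L - S - A - T: 14+13+25+22+7 = 81
W - G - L - S - T - A: 14+13+25+29+7 = 88
W - G - A - L - T - S: 14+10+3+10+29 = 66
W - G - A - L - S - T: 14+10+3+25+29 = 81
W - G - A - T - L - S: 14+10+7+10+25 = 66
W - G - A - T - S - L: 14+10+7+29+25 = 85
W - G - A - S - L - T: 14+10+22+25+10 = 81
W - G - A - S - T - L: 14+10+22+29+10 = 85
W - G - T - L - A - S: 14+17+10+3+22 = 66
W - G - T - L - S - A: 14+17+10+25+22 = 88
… (106 more)
W - T - L - A - G - S: 3+10+3+10+12 = 38  ← best
The minimum is 38.
One shortest path: W → T → L → A → G → S.

Minimum one-way distance = 38 m.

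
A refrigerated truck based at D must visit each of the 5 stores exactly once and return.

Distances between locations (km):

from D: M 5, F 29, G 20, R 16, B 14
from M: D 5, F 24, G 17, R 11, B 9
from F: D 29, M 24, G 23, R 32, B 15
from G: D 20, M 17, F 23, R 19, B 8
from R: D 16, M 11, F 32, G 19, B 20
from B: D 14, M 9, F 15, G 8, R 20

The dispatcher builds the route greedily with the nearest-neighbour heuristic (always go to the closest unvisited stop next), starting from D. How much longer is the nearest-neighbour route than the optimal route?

From D: M=5, B=14, R=16, G=20, F=29 → choose M (5).
From M: B=9, R=11, G=17, F=24 → choose B (9).
From B: G=8, F=15, R=20 → choose G (8).
From G: R=19, F=23 → choose R (19).
From R: F=32 → choose F (32).
NN route D → M → B → G → R → F → D costs 102.
Optimal: D → M → F → B → G → R → D costs 87 (by enumerating all 60 distinct tours).
Excess = 102 − 87 = 15.

Excess over optimum: 15 km.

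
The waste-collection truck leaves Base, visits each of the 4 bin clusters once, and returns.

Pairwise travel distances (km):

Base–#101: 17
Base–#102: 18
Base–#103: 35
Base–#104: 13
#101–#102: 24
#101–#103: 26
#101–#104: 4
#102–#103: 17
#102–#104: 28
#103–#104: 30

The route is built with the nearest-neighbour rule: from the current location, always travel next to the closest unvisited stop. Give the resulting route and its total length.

Nearest-neighbour total = 93 km; route Base → #104 → #101 → #102 → #103 → Base.

At Base the remaining stops are #104 13, #101 17, #102 18, #103 35; go to #104.
At #104 the remaining stops are #101 4, #102 28, #103 30; go to #101.
At #101 the remaining stops are #102 24, #103 26; go to #102.
At #102 the remaining stops are #103 17; go to #103.
Return #103→Base: 35.
Total = 13 + 4 + 24 + 17 + 35 = 93.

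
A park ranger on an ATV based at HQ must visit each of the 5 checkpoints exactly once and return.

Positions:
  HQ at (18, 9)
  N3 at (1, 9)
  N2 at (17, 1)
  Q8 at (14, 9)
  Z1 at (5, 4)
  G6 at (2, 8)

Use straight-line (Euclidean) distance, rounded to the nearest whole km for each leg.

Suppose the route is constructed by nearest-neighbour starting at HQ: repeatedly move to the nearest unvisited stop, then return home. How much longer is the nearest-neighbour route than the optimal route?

HQ: Q8=4, N2=8, Z1=14, G6=16, N3=17 ⇒ Q8
Q8: N2=9, Z1=10, G6=12, N3=13 ⇒ N2
N2: Z1=12, G6=17, N3=18 ⇒ Z1
Z1: G6=5, N3=6 ⇒ G6
G6: N3=1 ⇒ N3
NN route HQ → Q8 → N2 → Z1 → G6 → N3 → HQ costs 48.
Optimal: HQ → N2 → Z1 → N3 → G6 → Q8 → HQ costs 43 (by enumerating all 60 distinct tours).
Excess = 48 − 43 = 5.

The nearest-neighbour route is 5 km longer than optimal.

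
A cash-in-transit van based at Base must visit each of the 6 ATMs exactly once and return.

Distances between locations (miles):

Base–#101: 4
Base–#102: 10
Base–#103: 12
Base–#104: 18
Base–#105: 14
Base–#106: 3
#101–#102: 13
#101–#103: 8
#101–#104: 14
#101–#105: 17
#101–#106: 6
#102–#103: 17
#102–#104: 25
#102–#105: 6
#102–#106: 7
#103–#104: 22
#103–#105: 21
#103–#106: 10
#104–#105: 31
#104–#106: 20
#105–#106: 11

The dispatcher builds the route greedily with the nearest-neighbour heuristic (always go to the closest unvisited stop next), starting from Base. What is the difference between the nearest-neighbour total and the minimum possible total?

The nearest-neighbour route is 12 miles longer than optimal.

Base: #106=3, #101=4, #102=10, #103=12, #105=14, #104=18 ⇒ #106
#106: #101=6, #102=7, #103=10, #105=11, #104=20 ⇒ #101
#101: #103=8, #102=13, #104=14, #105=17 ⇒ #103
#103: #102=17, #105=21, #104=22 ⇒ #102
#102: #105=6, #104=25 ⇒ #105
#105: #104=31 ⇒ #104
NN route Base → #106 → #101 → #103 → #102 → #105 → #104 → Base costs 89.
Optimal: Base → #101 → #104 → #103 → #102 → #105 → #106 → Base costs 77 (by enumerating all 360 distinct tours).
Excess = 89 − 77 = 12.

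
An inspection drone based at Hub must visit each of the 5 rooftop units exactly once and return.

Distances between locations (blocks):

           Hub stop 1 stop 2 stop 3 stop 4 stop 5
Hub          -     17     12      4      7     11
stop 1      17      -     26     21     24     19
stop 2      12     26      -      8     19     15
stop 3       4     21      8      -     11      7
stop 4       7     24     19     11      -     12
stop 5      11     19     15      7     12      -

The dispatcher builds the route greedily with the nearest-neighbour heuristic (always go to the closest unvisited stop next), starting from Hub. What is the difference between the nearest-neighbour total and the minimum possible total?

From Hub: stop 3=4, stop 4=7, stop 5=11, stop 2=12, stop 1=17 → choose stop 3 (4).
From stop 3: stop 5=7, stop 2=8, stop 4=11, stop 1=21 → choose stop 5 (7).
From stop 5: stop 4=12, stop 2=15, stop 1=19 → choose stop 4 (12).
From stop 4: stop 2=19, stop 1=24 → choose stop 2 (19).
From stop 2: stop 1=26 → choose stop 1 (26).
NN route Hub → stop 3 → stop 5 → stop 4 → stop 2 → stop 1 → Hub costs 85.
Optimal: Hub → stop 3 → stop 2 → stop 1 → stop 5 → stop 4 → Hub costs 76 (by enumerating all 60 distinct tours).
Excess = 85 − 76 = 9.

The nearest-neighbour route is 9 blocks longer than optimal.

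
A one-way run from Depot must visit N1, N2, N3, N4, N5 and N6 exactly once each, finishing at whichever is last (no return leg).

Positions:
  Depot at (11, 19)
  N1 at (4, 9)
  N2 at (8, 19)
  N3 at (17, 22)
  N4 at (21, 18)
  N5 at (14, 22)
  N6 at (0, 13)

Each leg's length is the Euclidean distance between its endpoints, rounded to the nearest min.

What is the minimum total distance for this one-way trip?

There are 6! = 720 possible orderings.
Depot → N1 → N2 → N3 → N4 → N5 → N6: 12+11+9+6+8+17 = 63
Depot → N1 → N2 → N3 → N4 → N6 → N5: 12+11+9+6+22+17 = 77
Depot → N1 → N2 → N3 → N5 → N4 → N6: 12+11+9+3+8+22 = 65
Depot → N1 → N2 → N3 → N5 → N6 → N4: 12+11+9+3+17+22 = 74
Depot → N1 → N2 → N3 → N6 → N4 → N5: 12+11+9+19+22+8 = 81
Depot → N1 → N2 → N3 → N6 → N5 → N4: 12+11+9+19+17+8 = 76
Depot → N1 → N2 → N4 → N3 → N5 → N6: 12+11+13+6+3+17 = 62
Depot → N1 → N2 → N4 → N3 → N6 → N5: 12+11+13+6+19+17 = 78
… (712 more)
Depot → N4 → N3 → N5 → N2 → N6 → N1: 10+6+3+7+10+6 = 42  ← best
The minimum is 42.
One shortest path: Depot → N4 → N3 → N5 → N2 → N6 → N1.

Minimum one-way distance = 42 min.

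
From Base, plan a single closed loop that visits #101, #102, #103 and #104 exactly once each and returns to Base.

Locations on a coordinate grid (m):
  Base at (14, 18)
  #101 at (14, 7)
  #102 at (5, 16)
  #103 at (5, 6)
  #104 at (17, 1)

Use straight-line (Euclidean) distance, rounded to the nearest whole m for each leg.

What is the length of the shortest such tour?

Minimum total distance: 50 m.

With 4 stops there are 4!/2 = 12 distinct round trips (a route and its reverse cost the same).
Base → #101 → #102 → #103 → #104 → Base: 11+13+10+13+17 = 64
Base → #101 → #102 → #104 → #103 → Base: 11+13+19+13+15 = 71
Base → #101 → #103 → #102 → #104 → Base: 11+9+10+19+17 = 66
Base → #101 → #103 → #104 → #102 → Base: 11+9+13+19+9 = 61
Base → #101 → #104 → #102 → #103 → Base: 11+7+19+10+15 = 62
Base → #101 → #104 → #103 → #102 → Base: 11+7+13+10+9 = 50
Base → #102 → #101 → #103 → #104 → Base: 9+13+9+13+17 = 61
Base → #102 → #101 → #104 → #103 → Base: 9+13+7+13+15 = 57
Base → #102 → #103 → #101 → #104 → Base: 9+10+9+7+17 = 52
Base → #102 → #104 → #101 → #103 → Base: 9+19+7+9+15 = 59
Base → #103 → #101 → #102 → #104 → Base: 15+9+13+19+17 = 73
Base → #103 → #102 → #101 → #104 → Base: 15+10+13+7+17 = 62
The minimum is 50.
One optimal route: Base → #101 → #104 → #103 → #102 → Base (or its reverse).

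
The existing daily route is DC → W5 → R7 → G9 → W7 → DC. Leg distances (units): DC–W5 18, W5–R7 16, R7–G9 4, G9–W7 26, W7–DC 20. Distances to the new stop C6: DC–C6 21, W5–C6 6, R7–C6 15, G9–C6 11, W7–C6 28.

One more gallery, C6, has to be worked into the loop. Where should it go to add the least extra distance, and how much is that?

Adding 5 by placing C6 on the W5–R7 leg.

Insertion cost between consecutive stops i–j is d(i,C6) + d(C6,j) − d(i,j):
  between DC and W5: 21 + 6 − 18 = 9
  between W5 and R7: 6 + 15 − 16 = 5
  between R7 and G9: 15 + 11 − 4 = 22
  between G9 and W7: 11 + 28 − 26 = 13
  between W7 and DC: 28 + 21 − 20 = 29
Cheapest insertion is between W5 and R7, adding 5.
New total = 84 + 5 = 89.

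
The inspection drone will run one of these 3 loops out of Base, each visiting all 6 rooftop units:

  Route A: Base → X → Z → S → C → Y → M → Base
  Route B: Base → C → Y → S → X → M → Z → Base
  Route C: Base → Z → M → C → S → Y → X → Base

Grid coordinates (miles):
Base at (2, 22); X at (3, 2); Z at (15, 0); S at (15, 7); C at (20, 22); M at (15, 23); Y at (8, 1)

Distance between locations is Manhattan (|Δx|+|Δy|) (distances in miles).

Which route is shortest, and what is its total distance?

Shortest is Route C, total 124 miles.

Route A: 21 + 14 + 7 + 20 + 33 + 29 + 14 = 138
Route B: 18 + 33 + 13 + 17 + 33 + 23 + 35 = 172
Route C: 35 + 23 + 6 + 20 + 13 + 6 + 21 = 124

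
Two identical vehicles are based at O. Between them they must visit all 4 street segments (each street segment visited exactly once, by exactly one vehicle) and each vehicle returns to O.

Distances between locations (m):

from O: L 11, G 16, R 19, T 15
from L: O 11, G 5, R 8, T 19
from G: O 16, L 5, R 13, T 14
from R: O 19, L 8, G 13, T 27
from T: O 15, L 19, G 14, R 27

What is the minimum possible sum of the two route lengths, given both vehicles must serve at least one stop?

78 m — the smallest possible combined total.

Try each way of splitting the stops between the two vehicles (each non-empty) and, for each split, find the best tour for each vehicle:
  {L} + {G, R, T}: 22 + 61 = 83
  {G} + {L, R, T}: 32 + 61 = 93
  {L, G} + {R, T}: 32 + 61 = 93
  {R} + {L, G, T}: 38 + 45 = 83
  {L, R} + {G, T}: 38 + 45 = 83
  {G, R} + {L, T}: 48 + 45 = 93
  … (7 splits in total)
  {L, G, R} + {T}: 48 + 30 = 78  ← best
Best: vehicle 1 O → L → G → R → O = 48; vehicle 2 O → T → O = 30; combined 78.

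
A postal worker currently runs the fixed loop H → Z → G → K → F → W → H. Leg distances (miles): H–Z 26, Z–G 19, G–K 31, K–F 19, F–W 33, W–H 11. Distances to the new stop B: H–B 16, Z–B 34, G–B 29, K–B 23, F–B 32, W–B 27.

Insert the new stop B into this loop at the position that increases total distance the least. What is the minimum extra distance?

Minimum extra distance: 21 miles, inserting B between G and K.

Insertion cost between consecutive stops i–j is d(i,B) + d(B,j) − d(i,j):
  between H and Z: 16 + 34 − 26 = 24
  between Z and G: 34 + 29 − 19 = 44
  between G and K: 29 + 23 − 31 = 21
  between K and F: 23 + 32 − 19 = 36
  between F and W: 32 + 27 − 33 = 26
  between W and H: 27 + 16 − 11 = 32
Cheapest insertion is between G and K, adding 21.
New total = 139 + 21 = 160.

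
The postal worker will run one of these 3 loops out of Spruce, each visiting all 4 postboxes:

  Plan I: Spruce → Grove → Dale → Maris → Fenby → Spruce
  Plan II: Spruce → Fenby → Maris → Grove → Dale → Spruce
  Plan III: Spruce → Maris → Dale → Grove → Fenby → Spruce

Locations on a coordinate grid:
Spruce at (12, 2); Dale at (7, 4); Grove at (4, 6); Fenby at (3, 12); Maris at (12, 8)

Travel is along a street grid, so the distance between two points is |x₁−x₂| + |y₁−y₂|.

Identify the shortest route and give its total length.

Plan I: 12 + 5 + 9 + 13 + 19 = 58
Plan II: 19 + 13 + 10 + 5 + 7 = 54
Plan III: 6 + 9 + 5 + 7 + 19 = 46

Shortest is Plan III, total 46.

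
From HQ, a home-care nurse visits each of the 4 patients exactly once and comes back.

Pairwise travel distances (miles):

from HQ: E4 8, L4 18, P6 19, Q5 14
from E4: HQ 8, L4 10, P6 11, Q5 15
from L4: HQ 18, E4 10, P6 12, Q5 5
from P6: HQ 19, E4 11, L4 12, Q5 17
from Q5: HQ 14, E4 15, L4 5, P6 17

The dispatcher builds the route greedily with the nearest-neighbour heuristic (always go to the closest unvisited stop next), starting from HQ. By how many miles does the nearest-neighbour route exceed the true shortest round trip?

HQ: E4=8, Q5=14, L4=18, P6=19 ⇒ E4
E4: L4=10, P6=11, Q5=15 ⇒ L4
L4: Q5=5, P6=12 ⇒ Q5
Q5: P6=17 ⇒ P6
NN route HQ → E4 → L4 → Q5 → P6 → HQ costs 59.
Optimal: HQ → E4 → P6 → L4 → Q5 → HQ costs 50 (by enumerating all 12 distinct tours).
Excess = 59 − 50 = 9.

Excess over optimum: 9 miles.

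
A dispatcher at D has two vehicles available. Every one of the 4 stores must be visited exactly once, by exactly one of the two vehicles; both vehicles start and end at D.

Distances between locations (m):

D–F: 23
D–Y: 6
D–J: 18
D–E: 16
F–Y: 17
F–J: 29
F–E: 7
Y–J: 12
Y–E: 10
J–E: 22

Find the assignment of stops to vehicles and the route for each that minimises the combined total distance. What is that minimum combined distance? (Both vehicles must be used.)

82 m — the smallest possible combined total.

Check every non-empty split of the stops between the two vehicles; for each half take its own optimal tour:
  {F} + {Y, J, E}: 46 + 56 = 102
  {Y} + {F, J, E}: 12 + 70 = 82
  {F, Y} + {J, E}: 46 + 56 = 102
  {J} + {F, Y, E}: 36 + 46 = 82
  {F, J} + {Y, E}: 70 + 32 = 102
  {Y, J} + {F, E}: 36 + 46 = 82
  … (7 splits in total)
Best: vehicle 1 D → Y → D = 12; vehicle 2 D → F → E → J → D = 70; combined 82.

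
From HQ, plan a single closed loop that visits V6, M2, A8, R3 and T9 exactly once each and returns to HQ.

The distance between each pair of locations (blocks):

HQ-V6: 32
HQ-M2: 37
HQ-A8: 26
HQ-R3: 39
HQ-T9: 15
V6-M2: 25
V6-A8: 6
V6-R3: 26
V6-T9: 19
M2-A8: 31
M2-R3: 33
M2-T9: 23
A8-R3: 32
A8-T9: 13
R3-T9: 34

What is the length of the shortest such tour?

Minimum total distance: 129 blocks.

HQ-V6-M2-A8-R3-T9-HQ: 32+25+31+32+34+15 = 169
HQ-V6-M2-A8-T9-R3-HQ: 32+25+31+13+34+39 = 174
HQ-V6-M2-R3-A8-T9-HQ: 32+25+33+32+13+15 = 150
HQ-V6-M2-R3-T9-A8-HQ: 32+25+33+34+13+26 = 163
HQ-V6-M2-T9-A8-R3-HQ: 32+25+23+13+32+39 = 164
HQ-V6-M2-T9-R3-A8-HQ: 32+25+23+34+32+26 = 172
HQ-V6-A8-M2-R3-T9-HQ: 32+6+31+33+34+15 = 151
HQ-V6-A8-M2-T9-R3-HQ: 32+6+31+23+34+39 = 165
HQ-V6-A8-R3-M2-T9-HQ: 32+6+32+33+23+15 = 141
HQ-V6-A8-R3-T9-M2-HQ: 32+6+32+34+23+37 = 164
HQ-V6-A8-T9-M2-R3-HQ: 32+6+13+23+33+39 = 146
HQ-V6-A8-T9-R3-M2-HQ: 32+6+13+34+33+37 = 155
HQ-V6-R3-M2-A8-T9-HQ: 32+26+33+31+13+15 = 150
HQ-V6-R3-M2-T9-A8-HQ: 32+26+33+23+13+26 = 153
… (46 more)
HQ-A8-V6-R3-M2-T9-HQ: 26+6+26+33+23+15 = 129  ← best
The minimum is 129.
One optimal route: HQ → A8 → V6 → R3 → M2 → T9 → HQ (or its reverse).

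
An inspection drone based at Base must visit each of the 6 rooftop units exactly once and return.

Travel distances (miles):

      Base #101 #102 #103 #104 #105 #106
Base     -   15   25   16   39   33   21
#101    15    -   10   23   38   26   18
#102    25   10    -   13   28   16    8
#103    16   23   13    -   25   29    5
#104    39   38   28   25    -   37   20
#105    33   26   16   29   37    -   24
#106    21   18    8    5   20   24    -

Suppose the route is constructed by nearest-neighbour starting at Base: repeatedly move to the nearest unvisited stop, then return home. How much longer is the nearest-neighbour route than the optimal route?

The nearest-neighbour route is 14 miles longer than optimal.

Base: #101=15, #103=16, #106=21, #102=25, #105=33, #104=39 ⇒ #101
#101: #102=10, #106=18, #103=23, #105=26, #104=38 ⇒ #102
#102: #106=8, #103=13, #105=16, #104=28 ⇒ #106
#106: #103=5, #104=20, #105=24 ⇒ #103
#103: #104=25, #105=29 ⇒ #104
#104: #105=37 ⇒ #105
NN route Base → #101 → #102 → #106 → #103 → #104 → #105 → Base costs 133.
Optimal: Base → #101 → #102 → #105 → #104 → #106 → #103 → Base costs 119 (by enumerating all 360 distinct tours).
Excess = 133 − 119 = 14.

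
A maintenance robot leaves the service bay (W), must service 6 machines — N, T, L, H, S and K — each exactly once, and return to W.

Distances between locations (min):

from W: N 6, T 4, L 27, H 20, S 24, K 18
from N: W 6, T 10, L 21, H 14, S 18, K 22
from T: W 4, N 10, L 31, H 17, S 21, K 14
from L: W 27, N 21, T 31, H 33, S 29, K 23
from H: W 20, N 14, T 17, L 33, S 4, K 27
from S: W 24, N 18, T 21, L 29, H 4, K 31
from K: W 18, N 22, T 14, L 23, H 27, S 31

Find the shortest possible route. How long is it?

W-N-T-L-H-S-K-W: 6+10+31+33+4+31+18 = 133
W-N-T-L-H-K-S-W: 6+10+31+33+27+31+24 = 162
W-N-T-L-S-H-K-W: 6+10+31+29+4+27+18 = 125
W-N-T-L-S-K-H-W: 6+10+31+29+31+27+20 = 154
W-N-T-L-K-H-S-W: 6+10+31+23+27+4+24 = 125
W-N-T-L-K-S-H-W: 6+10+31+23+31+4+20 = 125
W-N-T-H-L-S-K-W: 6+10+17+33+29+31+18 = 144
W-N-T-H-L-K-S-W: 6+10+17+33+23+31+24 = 144
… (352 more)
W-N-H-S-L-K-T-W: 6+14+4+29+23+14+4 = 94  ← best
The minimum is 94.
One optimal route: W → N → H → S → L → K → T → W (or its reverse).

94 min — the shortest possible round trip.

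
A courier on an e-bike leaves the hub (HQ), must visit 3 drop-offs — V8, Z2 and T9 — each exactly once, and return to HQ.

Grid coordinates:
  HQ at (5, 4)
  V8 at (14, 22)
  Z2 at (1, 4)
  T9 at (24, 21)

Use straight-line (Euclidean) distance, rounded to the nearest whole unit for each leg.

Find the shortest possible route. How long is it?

Shortest round trip = 61.

There are 3 distinct closed tours to check (reversals are equivalent).
HQ → V8 → Z2 → T9 → HQ: 20+22+29+25 = 96
HQ → V8 → T9 → Z2 → HQ: 20+10+29+4 = 63
HQ → Z2 → V8 → T9 → HQ: 4+22+10+25 = 61
The minimum is 61.
One optimal route: HQ → Z2 → V8 → T9 → HQ (or its reverse).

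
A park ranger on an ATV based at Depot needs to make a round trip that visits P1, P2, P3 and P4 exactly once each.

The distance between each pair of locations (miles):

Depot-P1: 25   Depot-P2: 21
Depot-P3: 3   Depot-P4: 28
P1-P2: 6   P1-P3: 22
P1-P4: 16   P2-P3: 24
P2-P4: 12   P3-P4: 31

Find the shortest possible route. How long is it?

There are 12 distinct closed tours to check (reversals are equivalent).
Depot→P1→P2→P3→P4→Depot: 25+6+24+31+28 = 114
Depot→P1→P2→P4→P3→Depot: 25+6+12+31+3 = 77
Depot→P1→P3→P2→P4→Depot: 25+22+24+12+28 = 111
Depot→P1→P3→P4→P2→Depot: 25+22+31+12+21 = 111
Depot→P1→P4→P2→P3→Depot: 25+16+12+24+3 = 80
Depot→P1→P4→P3→P2→Depot: 25+16+31+24+21 = 117
Depot→P2→P1→P3→P4→Depot: 21+6+22+31+28 = 108
Depot→P2→P1→P4→P3→Depot: 21+6+16+31+3 = 77
Depot→P2→P3→P1→P4→Depot: 21+24+22+16+28 = 111
Depot→P2→P4→P1→P3→Depot: 21+12+16+22+3 = 74
Depot→P3→P1→P2→P4→Depot: 3+22+6+12+28 = 71
Depot→P3→P2→P1→P4→Depot: 3+24+6+16+28 = 77
The minimum is 71.
One optimal route: Depot → P3 → P1 → P2 → P4 → Depot (or its reverse).

Shortest round trip = 71 miles.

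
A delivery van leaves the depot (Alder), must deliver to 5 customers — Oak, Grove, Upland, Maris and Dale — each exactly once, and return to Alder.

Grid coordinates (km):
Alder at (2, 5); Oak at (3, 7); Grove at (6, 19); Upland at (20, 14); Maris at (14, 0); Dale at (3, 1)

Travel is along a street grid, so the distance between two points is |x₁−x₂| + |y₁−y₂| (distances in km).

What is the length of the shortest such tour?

There are 60 distinct closed tours to check (reversals are equivalent).
Alder - Oak - Grove - Upland - Maris - Dale - Alder: 3+15+19+20+12+5 = 74
Alder - Oak - Grove - Upland - Dale - Maris - Alder: 3+15+19+30+12+17 = 96
Alder - Oak - Grove - Maris - Upland - Dale - Alder: 3+15+27+20+30+5 = 100
Alder - Oak - Grove - Maris - Dale - Upland - Alder: 3+15+27+12+30+27 = 114
Alder - Oak - Grove - Dale - Upland - Maris - Alder: 3+15+21+30+20+17 = 106
Alder - Oak - Grove - Dale - Maris - Upland - Alder: 3+15+21+12+20+27 = 98
Alder - Oak - Upland - Grove - Maris - Dale - Alder: 3+24+19+27+12+5 = 90
Alder - Oak - Upland - Grove - Dale - Maris - Alder: 3+24+19+21+12+17 = 96
Alder - Oak - Upland - Maris - Grove - Dale - Alder: 3+24+20+27+21+5 = 100
Alder - Oak - Upland - Maris - Dale - Grove - Alder: 3+24+20+12+21+18 = 98
Alder - Oak - Upland - Dale - Grove - Maris - Alder: 3+24+30+21+27+17 = 122
Alder - Oak - Upland - Dale - Maris - Grove - Alder: 3+24+30+12+27+18 = 114
Alder - Oak - Maris - Grove - Upland - Dale - Alder: 3+18+27+19+30+5 = 102
Alder - Oak - Maris - Grove - Dale - Upland - Alder: 3+18+27+21+30+27 = 126
… (46 more)
The minimum is 74.
One optimal route: Alder → Oak → Grove → Upland → Maris → Dale → Alder (or its reverse).

74 km — the shortest possible round trip.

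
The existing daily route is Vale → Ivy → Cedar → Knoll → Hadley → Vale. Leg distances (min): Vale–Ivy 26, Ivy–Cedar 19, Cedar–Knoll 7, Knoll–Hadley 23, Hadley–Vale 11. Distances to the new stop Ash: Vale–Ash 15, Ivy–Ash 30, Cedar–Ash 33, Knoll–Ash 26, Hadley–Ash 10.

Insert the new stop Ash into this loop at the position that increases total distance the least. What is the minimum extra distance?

Minimum extra distance: 13 min, inserting Ash between Knoll and Hadley.

Insertion cost between consecutive stops i–j is d(i,Ash) + d(Ash,j) − d(i,j):
  between Vale and Ivy: 15 + 30 − 26 = 19
  between Ivy and Cedar: 30 + 33 − 19 = 44
  between Cedar and Knoll: 33 + 26 − 7 = 52
  between Knoll and Hadley: 26 + 10 − 23 = 13
  between Hadley and Vale: 10 + 15 − 11 = 14
Cheapest insertion is between Knoll and Hadley, adding 13.
New total = 86 + 13 = 99.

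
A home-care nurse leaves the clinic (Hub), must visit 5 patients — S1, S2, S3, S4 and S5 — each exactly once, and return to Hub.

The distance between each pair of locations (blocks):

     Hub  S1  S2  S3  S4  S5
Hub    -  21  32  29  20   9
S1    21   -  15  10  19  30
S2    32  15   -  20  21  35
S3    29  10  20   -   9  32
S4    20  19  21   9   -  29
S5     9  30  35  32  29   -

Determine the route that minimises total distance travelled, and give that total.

98 blocks — the shortest possible round trip.

Hub→S1→S2→S3→S4→S5→Hub: 21+15+20+9+29+9 = 103
Hub→S1→S2→S3→S5→S4→Hub: 21+15+20+32+29+20 = 137
Hub→S1→S2→S4→S3→S5→Hub: 21+15+21+9+32+9 = 107
Hub→S1→S2→S4→S5→S3→Hub: 21+15+21+29+32+29 = 147
Hub→S1→S2→S5→S3→S4→Hub: 21+15+35+32+9+20 = 132
Hub→S1→S2→S5→S4→S3→Hub: 21+15+35+29+9+29 = 138
Hub→S1→S3→S2→S4→S5→Hub: 21+10+20+21+29+9 = 110
Hub→S1→S3→S2→S5→S4→Hub: 21+10+20+35+29+20 = 135
Hub→S1→S3→S4→S2→S5→Hub: 21+10+9+21+35+9 = 105
Hub→S1→S3→S4→S5→S2→Hub: 21+10+9+29+35+32 = 136
Hub→S1→S3→S5→S2→S4→Hub: 21+10+32+35+21+20 = 139
Hub→S1→S3→S5→S4→S2→Hub: 21+10+32+29+21+32 = 145
Hub→S1→S4→S2→S3→S5→Hub: 21+19+21+20+32+9 = 122
Hub→S1→S4→S2→S5→S3→Hub: 21+19+21+35+32+29 = 157
… (46 more)
Hub→S4→S3→S1→S2→S5→Hub: 20+9+10+15+35+9 = 98  ← best
The minimum is 98.
One optimal route: Hub → S4 → S3 → S1 → S2 → S5 → Hub (or its reverse).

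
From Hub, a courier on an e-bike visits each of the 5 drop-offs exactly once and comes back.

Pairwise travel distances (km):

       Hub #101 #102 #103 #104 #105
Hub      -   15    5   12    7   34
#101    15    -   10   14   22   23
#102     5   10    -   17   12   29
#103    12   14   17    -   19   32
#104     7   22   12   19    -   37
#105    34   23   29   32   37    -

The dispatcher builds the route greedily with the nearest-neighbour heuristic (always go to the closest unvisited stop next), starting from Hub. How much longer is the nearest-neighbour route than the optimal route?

23 km longer than the optimal tour.

From Hub: #102=5, #104=7, #103=12, #101=15, #105=34 → choose #102 (5).
From #102: #101=10, #104=12, #103=17, #105=29 → choose #101 (10).
From #101: #103=14, #104=22, #105=23 → choose #103 (14).
From #103: #104=19, #105=32 → choose #104 (19).
From #104: #105=37 → choose #105 (37).
NN route Hub → #102 → #101 → #103 → #104 → #105 → Hub costs 119.
Optimal: Hub → #102 → #101 → #105 → #103 → #104 → Hub costs 96 (by enumerating all 60 distinct tours).
Excess = 119 − 96 = 23.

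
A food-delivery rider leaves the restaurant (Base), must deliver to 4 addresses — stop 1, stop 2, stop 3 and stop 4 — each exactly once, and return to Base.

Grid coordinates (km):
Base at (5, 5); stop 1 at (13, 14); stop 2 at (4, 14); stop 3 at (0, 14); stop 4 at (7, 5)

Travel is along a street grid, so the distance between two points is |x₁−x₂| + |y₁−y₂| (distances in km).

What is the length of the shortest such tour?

Shortest round trip = 44 km.

Base - stop 1 - stop 2 - stop 3 - stop 4 - Base: 17+9+4+16+2 = 48
Base - stop 1 - stop 2 - stop 4 - stop 3 - Base: 17+9+12+16+14 = 68
Base - stop 1 - stop 3 - stop 2 - stop 4 - Base: 17+13+4+12+2 = 48
Base - stop 1 - stop 3 - stop 4 - stop 2 - Base: 17+13+16+12+10 = 68
Base - stop 1 - stop 4 - stop 2 - stop 3 - Base: 17+15+12+4+14 = 62
Base - stop 1 - stop 4 - stop 3 - stop 2 - Base: 17+15+16+4+10 = 62
Base - stop 2 - stop 1 - stop 3 - stop 4 - Base: 10+9+13+16+2 = 50
Base - stop 2 - stop 1 - stop 4 - stop 3 - Base: 10+9+15+16+14 = 64
Base - stop 2 - stop 3 - stop 1 - stop 4 - Base: 10+4+13+15+2 = 44
Base - stop 2 - stop 4 - stop 1 - stop 3 - Base: 10+12+15+13+14 = 64
Base - stop 3 - stop 1 - stop 2 - stop 4 - Base: 14+13+9+12+2 = 50
Base - stop 3 - stop 2 - stop 1 - stop 4 - Base: 14+4+9+15+2 = 44
The minimum is 44.
One optimal route: Base → stop 2 → stop 3 → stop 1 → stop 4 → Base (or its reverse).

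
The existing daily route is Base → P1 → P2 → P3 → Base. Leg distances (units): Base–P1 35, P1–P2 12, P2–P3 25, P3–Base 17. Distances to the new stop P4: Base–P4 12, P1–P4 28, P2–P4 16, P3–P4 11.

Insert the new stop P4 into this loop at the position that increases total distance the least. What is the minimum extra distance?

Insertion cost between consecutive stops i–j is d(i,P4) + d(P4,j) − d(i,j):
  between Base and P1: 12 + 28 − 35 = 5
  between P1 and P2: 28 + 16 − 12 = 32
  between P2 and P3: 16 + 11 − 25 = 2
  between P3 and Base: 11 + 12 − 17 = 6
Cheapest insertion is between P2 and P3, adding 2.
New total = 89 + 2 = 91.

Minimum extra distance: 2, inserting P4 between P2 and P3.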